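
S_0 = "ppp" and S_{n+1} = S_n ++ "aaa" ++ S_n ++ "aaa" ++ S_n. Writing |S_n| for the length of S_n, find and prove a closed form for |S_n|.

Claim: |S_n| = 6·3^n − 3.

Base case: |S_0| = 3, and 6·3^0 − 3 = 3.
Assume |S_r| = 6·3^r − 3.
Then |S_{r+1}| = 3|S_r| + 6 = 3(6·3^r − 3) + 6 = 6·3^{r+1} − 9 + 6 = 6·3^{r+1} − 3.
By induction, |S_n| = 6·3^n − 3 for all n ≥ 0.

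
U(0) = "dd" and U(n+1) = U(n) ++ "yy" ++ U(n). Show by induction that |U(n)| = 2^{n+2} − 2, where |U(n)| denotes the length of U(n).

Base case: |U(0)| = 2, and 2^{0+2} − 2 = 2.
Assume |U(m)| = 2^{m+2} − 2.
Then |U(m+1)| = |U(m)| + 2 + |U(m)| = 2|U(m)| + 2 = 2(2^{m+2} − 2) + 2 = 2^{m+3} − 4 + 2 = 2^{m+3} − 2.
By induction, |U(n)| = 2^{n+2} − 2 for all n ≥ 0.

|U(n)| = 2^{n+2} − 2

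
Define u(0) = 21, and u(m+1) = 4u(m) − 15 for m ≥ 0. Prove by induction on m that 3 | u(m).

Base case: u(0) = 21 = 3·7, so 3 | u(0).
Assume 3 | u(r), so u(r) = 3t for some integer t.
Then u(r+1) = 4u(r) − 15 = 4·(3t) − 15 = 3(4t − 5), so 3 | u(r+1).
So the property holds for r+1, and by induction 3 | u(m) for all m ≥ 0.

3 | u(m)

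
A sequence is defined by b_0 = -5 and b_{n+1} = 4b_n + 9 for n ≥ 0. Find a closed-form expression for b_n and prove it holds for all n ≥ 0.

Claim: b_n = -2·4^n − 3.

Base case: b_0 = -5, and -2·4^0 − 3 = -2 − 3 = -5.
Assume b_m = -2·4^m − 3 for some m ≥ 0.
Then b_{m+1} = 4b_m + 9 = 4·(-2·4^m − 3) + 9 = -8·4^m − 12 + 9 = -2·4^{m+1} − 3.
Hence b_n = -2·4^n − 3 for every n ≥ 0, by induction.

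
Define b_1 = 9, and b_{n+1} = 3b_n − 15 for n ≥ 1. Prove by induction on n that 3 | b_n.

Base case: b_1 = 9 = 3·3, so 3 | b_1.
Assume 3 | b_r, so b_r = 3t for some integer t.
Then b_{r+1} = 3b_r − 15 = 3·(3t) − 15 = 3(3t − 5), so 3 | b_{r+1}.
Hence 3 | b_n for every n ≥ 1, by induction.

3 | b_n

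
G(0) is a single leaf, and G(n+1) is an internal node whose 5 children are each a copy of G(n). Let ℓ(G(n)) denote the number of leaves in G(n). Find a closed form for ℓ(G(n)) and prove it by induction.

Claim: ℓ(G(n)) = 5^n.

Base case: ℓ(G(0)) = 1, and 5^0 = 1.
Assume ℓ(G(k)) = 5^k.
Then ℓ(G(k+1)) = 5·ℓ(G(k)) = 5·5^k = 5^{k+1}.
So the formula holds for k+1, and by induction ℓ(G(n)) = 5^n for all n ≥ 0.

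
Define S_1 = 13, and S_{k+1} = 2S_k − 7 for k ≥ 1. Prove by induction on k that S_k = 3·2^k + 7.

Base case: S_1 = 13, and 3·2^1 + 7 = 6 + 7 = 13.
Assume S_j = 3·2^j + 7 for some j ≥ 1.
Then S_{j+1} = 2S_j − 7 = 2·(3·2^j + 7) − 7 = 6·2^j + 14 − 7 = 3·2^{j+1} + 7.
So the formula holds for j+1, and by induction S_k = 3·2^k + 7 for all k ≥ 1.

S_k = 3·2^k + 7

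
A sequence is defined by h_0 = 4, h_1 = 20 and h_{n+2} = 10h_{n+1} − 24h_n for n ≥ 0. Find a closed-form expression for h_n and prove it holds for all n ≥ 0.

Claim: h_n = 2·4^n + 2·6^n.

Base cases: h_0 = 4 and 2·4^0 + 2·6^0 = 4; h_1 = 20 and 2·4^1 + 2·6^1 = 20.
Assume h_j = 2·4^j + 2·6^j for all 0 ≤ j ≤ k, where k ≥ 1.
Then h_{k+1} = 10h_k − 24h_{k−1} = 10·(2·4^k + 2·6^k) − 24·(2·4^{k−1} + 2·6^{k−1}) = 2·(10·4 − 24)4^{k−1} + 2·(10·6 − 24)6^{k−1} = 32·4^{k−1} + 72·6^{k−1} = 2·4^{k+1} + 2·6^{k+1}.
This completes the inductive step, so h_n = 2·4^n + 2·6^n for all n ≥ 0.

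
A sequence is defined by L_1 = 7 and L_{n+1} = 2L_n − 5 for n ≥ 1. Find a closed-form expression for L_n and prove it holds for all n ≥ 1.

Claim: L_n = 2^n + 5.

Base case: L_1 = 7, and 2^1 + 5 = 2 + 5 = 7.
Assume L_m = 2^m + 5 for some m ≥ 1.
Then L_{m+1} = 2L_m − 5 = 2·(2^m + 5) − 5 = 2^{m+1} + 10 − 5 = 2^{m+1} + 5.
So the formula holds for m+1, and by induction L_n = 2^n + 5 for all n ≥ 1.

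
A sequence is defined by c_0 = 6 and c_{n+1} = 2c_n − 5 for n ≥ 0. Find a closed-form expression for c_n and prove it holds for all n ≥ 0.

Claim: c_n = 2^n + 5.

Base case: c_0 = 6, and 2^0 + 5 = 1 + 5 = 6.
Assume c_k = 2^k + 5 for some k ≥ 0.
Then c_{k+1} = 2c_k − 5 = 2·(2^k + 5) − 5 = 2^{k+1} + 10 − 5 = 2^{k+1} + 5.
So the formula holds for k+1, and by induction c_n = 2^n + 5 for all n ≥ 0.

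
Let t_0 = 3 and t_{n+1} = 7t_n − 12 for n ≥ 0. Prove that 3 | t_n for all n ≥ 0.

Base case: t_0 = 3 = 3·1, so 3 | t_0.
Assume 3 | t_m, so t_m = 3s for some integer s.
Then t_{m+1} = 7t_m − 12 = 7·(3s) − 12 = 3(7s − 4), so 3 | t_{m+1}.
So the property holds for m+1, and by induction 3 | t_n for all n ≥ 0.

3 | t_n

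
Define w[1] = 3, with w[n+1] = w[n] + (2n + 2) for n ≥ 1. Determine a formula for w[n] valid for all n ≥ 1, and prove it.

Claim: w[n] = n^2 + n + 1.

Base case: w[1] = 3, and 1^2 + 1 + 1 = 3.
Assume w[r] = r^2 + r + 1.
Then w[r+1] = w[r] + (2r + 2) = (r^2 + r + 1) + (2r + 2) = r^2 + 3r + 3,
and (r+1)^2 + (r+1) + 1 = r^2 + 3r + 3.
Hence w[n] = n^2 + n + 1 for every n ≥ 1, by induction.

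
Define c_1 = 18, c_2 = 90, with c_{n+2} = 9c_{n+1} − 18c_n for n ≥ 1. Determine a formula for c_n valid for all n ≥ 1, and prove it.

Claim: c_n = 2·6^n + 2·3^n.

Base cases: c_1 = 18 and 2·6^1 + 2·3^1 = 18; c_2 = 90 and 2·6^2 + 2·3^2 = 90.
Assume c_j = 2·6^j + 2·3^j for all 1 ≤ j ≤ k, where k ≥ 2.
Then c_{k+1} = 9c_k − 18c_{k−1} = 9·(2·6^k + 2·3^k) − 18·(2·6^{k−1} + 2·3^{k−1}) = 2·(9·6 − 18)6^{k−1} + 2·(9·3 − 18)3^{k−1} = 72·6^{k−1} + 18·3^{k−1} = 2·6^{k+1} + 2·3^{k+1}.
Hence c_n = 2·6^n + 2·3^n for every n ≥ 1, by strong induction.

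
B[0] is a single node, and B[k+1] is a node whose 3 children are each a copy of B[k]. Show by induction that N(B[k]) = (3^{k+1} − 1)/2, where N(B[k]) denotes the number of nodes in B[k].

Base case: N(B[0]) = 1, and (3^{0+1} − 1)/2 = 1.
Assume N(B[m]) = (3^{m+1} − 1)/2.
Then N(B[m+1]) = 1 + 3N(B[m]) = 1 + 3·(3^{m+1} − 1)/2 = 1 + (3^{m+2} − 3)/2 = (2 + 3^{m+2} − 3)/2 = (3^{m+2} − 1)/2.
Hence N(B[k]) = (3^{k+1} − 1)/2 for every k ≥ 0, by induction.

N(B[k]) = (3^{k+1} − 1)/2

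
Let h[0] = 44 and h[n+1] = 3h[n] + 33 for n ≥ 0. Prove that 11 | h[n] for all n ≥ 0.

Base case: h[0] = 44 = 11·4, so 11 | h[0].
Assume 11 | h[j], so h[j] = 11t for some integer t.
Then h[j+1] = 3h[j] + 33 = 3·(11t) + 33 = 11(3t + 3), so 11 | h[j+1].
By induction, 11 | h[n] for all n ≥ 0.

11 | h[n]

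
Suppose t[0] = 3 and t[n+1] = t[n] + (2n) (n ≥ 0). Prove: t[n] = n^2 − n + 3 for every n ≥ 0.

Base case: t[0] = 3, and 0^2 − 0 + 3 = 3.
Assume t[j] = j^2 − j + 3.
Then t[j+1] = t[j] + (2j) = (j^2 − j + 3) + (2j) = j^2 + j + 3,
and (j+1)^2 − (j+1) + 3 = j^2 + j + 3.
This completes the inductive step, so t[n] = n^2 − n + 3 for all n ≥ 0.

t[n] = n^2 − n + 3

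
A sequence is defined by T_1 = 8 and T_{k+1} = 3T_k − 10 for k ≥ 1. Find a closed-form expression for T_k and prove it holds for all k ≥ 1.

Claim: T_k = 3^k + 5.

Base case: T_1 = 8, and 3^1 + 5 = 3 + 5 = 8.
Assume T_r = 3^r + 5 for some r ≥ 1.
Then T_{r+1} = 3T_r − 10 = 3·(3^r + 5) − 10 = 3^{r+1} + 15 − 10 = 3^{r+1} + 5.
By induction, T_k = 3^k + 5 for all k ≥ 1.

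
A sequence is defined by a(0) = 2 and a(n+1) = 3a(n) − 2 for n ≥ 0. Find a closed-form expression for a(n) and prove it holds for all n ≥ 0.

Claim: a(n) = 3^n + 1.

Base case: a(0) = 2, and 3^0 + 1 = 1 + 1 = 2.
Assume a(j) = 3^j + 1 for some j ≥ 0.
Then a(j+1) = 3a(j) − 2 = 3·(3^j + 1) − 2 = 3^{j+1} + 3 − 2 = 3^{j+1} + 1.
So the formula holds for j+1, and by induction a(n) = 3^n + 1 for all n ≥ 0.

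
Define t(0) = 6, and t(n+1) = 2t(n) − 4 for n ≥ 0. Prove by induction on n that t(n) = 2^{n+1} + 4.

Base case: t(0) = 6, and 2^{0+1} + 4 = 2 + 4 = 6.
Assume t(k) = 2^{k+1} + 4 for some k ≥ 0.
Then t(k+1) = 2t(k) − 4 = 2·(2^{k+1} + 4) − 4 = 2^{k+2} + 8 − 4 = 2^{k+2} + 4.
This completes the inductive step, so t(n) = 2^{n+1} + 4 for all n ≥ 0.

t(n) = 2^{n+1} + 4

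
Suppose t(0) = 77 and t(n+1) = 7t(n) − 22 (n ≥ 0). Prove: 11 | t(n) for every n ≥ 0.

Base case: t(0) = 77 = 11·7, so 11 | t(0).
Assume 11 | t(r), so t(r) = 11s for some integer s.
Then t(r+1) = 7t(r) − 22 = 7·(11s) − 22 = 11(7s − 2), so 11 | t(r+1).
This completes the inductive step, so 11 | t(n) for all n ≥ 0.

11 | t(n)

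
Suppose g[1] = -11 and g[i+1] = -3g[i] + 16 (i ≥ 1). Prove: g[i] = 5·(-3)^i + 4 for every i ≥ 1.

Base case: g[1] = -11, and 5·(-3)^1 + 4 = -15 + 4 = -11.
Assume g[k] = 5·(-3)^k + 4 for some k ≥ 1.
Then g[k+1] = -3g[k] + 16 = -3·(5·(-3)^k + 4) + 16 = -15·(-3)^k − 12 + 16 = 5·(-3)^{k+1} + 4.
So the formula holds for k+1, and by induction g[i] = 5·(-3)^i + 4 for all i ≥ 1.

g[i] = 5·(-3)^i + 4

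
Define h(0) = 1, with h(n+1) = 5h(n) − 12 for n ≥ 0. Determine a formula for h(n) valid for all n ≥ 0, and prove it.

Claim: h(n) = -2·5^n + 3.

Base case: h(0) = 1, and -2·5^0 + 3 = -2 + 3 = 1.
Assume h(j) = -2·5^j + 3 for some j ≥ 0.
Then h(j+1) = 5h(j) − 12 = 5·(-2·5^j + 3) − 12 = -10·5^j + 15 − 12 = -2·5^{j+1} + 3.
This completes the inductive step, so h(n) = -2·5^n + 3 for all n ≥ 0.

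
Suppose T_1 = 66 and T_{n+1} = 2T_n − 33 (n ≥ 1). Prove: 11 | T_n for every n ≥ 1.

Base case: T_1 = 66 = 11·6, so 11 | T_1.
Assume 11 | T_m, so T_m = 11t for some integer t.
Then T_{m+1} = 2T_m − 33 = 2·(11t) − 33 = 11(2t − 3), so 11 | T_{m+1}.
By induction, 11 | T_n for all n ≥ 1.

11 | T_n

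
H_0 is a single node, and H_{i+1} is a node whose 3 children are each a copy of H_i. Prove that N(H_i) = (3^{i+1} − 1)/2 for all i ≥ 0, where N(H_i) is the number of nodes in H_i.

Base case: N(H_0) = 1, and (3^{0+1} − 1)/2 = 1.
Assume N(H_j) = (3^{j+1} − 1)/2.
Then N(H_{j+1}) = 1 + 3N(H_j) = 1 + 3·(3^{j+1} − 1)/2 = 1 + (3^{j+2} − 3)/2 = (2 + 3^{j+2} − 3)/2 = (3^{j+2} − 1)/2.
This completes the inductive step, so N(H_i) = (3^{i+1} − 1)/2 for all i ≥ 0.

N(H_i) = (3^{i+1} − 1)/2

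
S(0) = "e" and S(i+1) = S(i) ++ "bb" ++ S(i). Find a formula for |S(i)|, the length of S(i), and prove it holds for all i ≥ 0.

Claim: |S(i)| = 3·2^i − 2.

Base case: |S(0)| = 1, and 3·2^0 − 2 = 1.
Assume |S(j)| = 3·2^j − 2.
Then |S(j+1)| = |S(j)| + 2 + |S(j)| = 2|S(j)| + 2 = 2(3·2^j − 2) + 2 = 3·2^{j+1} − 4 + 2 = 3·2^{j+1} − 2.
This completes the inductive step, so |S(i)| = 3·2^i − 2 for all i ≥ 0.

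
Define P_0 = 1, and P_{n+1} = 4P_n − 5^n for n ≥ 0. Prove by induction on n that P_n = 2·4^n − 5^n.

Base case: P_0 = 1, and 2·4^0 − 5^0 = 2 − 1 = 1.
Assume P_j = 2·4^j − 5^j for some j ≥ 0.
Then P_{j+1} = 4P_j − 5^j = 4·(2·4^j − 5^j) − 5^j = 2·4^{j+1} − 4·5^j − 5^j = 2·4^{j+1} − 5·5^j = 2·4^{j+1} − 5^{j+1}.
This completes the inductive step, so P_n = 2·4^n − 5^n for all n ≥ 0.

P_n = 2·4^n − 5^n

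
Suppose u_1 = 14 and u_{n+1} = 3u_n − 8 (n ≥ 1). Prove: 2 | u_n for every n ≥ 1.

Base case: u_1 = 14 = 2·7, so 2 | u_1.
Assume 2 | u_j, so u_j = 2t for some integer t.
Then u_{j+1} = 3u_j − 8 = 3·(2t) − 8 = 2(3t − 4), so 2 | u_{j+1}.
This completes the inductive step, so 2 | u_n for all n ≥ 1.

2 | u_n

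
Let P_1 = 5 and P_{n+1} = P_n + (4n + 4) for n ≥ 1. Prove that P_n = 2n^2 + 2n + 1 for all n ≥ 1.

Base case: P_1 = 5, and 2·1^2 + 2·1 + 1 = 5.
Assume P_j = 2j^2 + 2j + 1.
Then P_{j+1} = P_j + (4j + 4) = (2j^2 + 2j + 1) + (4j + 4) = 2j^2 + 6j + 5,
and 2·(j+1)^2 + 2·(j+1) + 1 = 2j^2 + 6j + 5.
This completes the inductive step, so P_n = 2n^2 + 2n + 1 for all n ≥ 1.

P_n = 2n^2 + 2n + 1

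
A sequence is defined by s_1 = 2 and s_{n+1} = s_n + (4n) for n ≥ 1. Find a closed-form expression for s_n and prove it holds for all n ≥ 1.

Claim: s_n = 2n^2 − 2n + 2.

Base case: s_1 = 2, and 2·1^2 − 2·1 + 2 = 2.
Assume s_j = 2j^2 − 2j + 2.
Then s_{j+1} = s_j + (4j) = (2j^2 − 2j + 2) + (4j) = 2j^2 + 2j + 2,
and 2·(j+1)^2 − 2·(j+1) + 2 = 2j^2 + 2j + 2.
By induction, s_n = 2n^2 − 2n + 2 for all n ≥ 1.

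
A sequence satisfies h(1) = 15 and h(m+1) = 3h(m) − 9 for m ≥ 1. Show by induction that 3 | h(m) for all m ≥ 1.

Base case: h(1) = 15 = 3·5, so 3 | h(1).
Assume 3 | h(j), so h(j) = 3t for some integer t.
Then h(j+1) = 3h(j) − 9 = 3·(3t) − 9 = 3(3t − 3), so 3 | h(j+1).
By induction, 3 | h(m) for all m ≥ 1.

3 | h(m)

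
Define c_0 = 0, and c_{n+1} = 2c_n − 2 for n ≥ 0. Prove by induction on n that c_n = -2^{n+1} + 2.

Base case: c_0 = 0, and -2^{0+1} + 2 = -2 + 2 = 0.
Assume c_j = -2^{j+1} + 2 for some j ≥ 0.
Then c_{j+1} = 2c_j − 2 = 2·(-2^{j+1} + 2) − 2 = -2^{j+2} + 4 − 2 = -2^{j+2} + 2.
This completes the inductive step, so c_n = -2^{n+1} + 2 for all n ≥ 0.

c_n = -2^{n+1} + 2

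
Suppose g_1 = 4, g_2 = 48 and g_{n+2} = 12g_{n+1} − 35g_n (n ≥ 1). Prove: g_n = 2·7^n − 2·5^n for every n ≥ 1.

Base cases: g_1 = 4 and 2·7^1 − 2·5^1 = 4; g_2 = 48 and 2·7^2 − 2·5^2 = 48.
Assume g_i = 2·7^i − 2·5^i for all 1 ≤ i ≤ j, where j ≥ 2.
Then g_{j+1} = 12g_j − 35g_{j−1} = 12·(2·7^j − 2·5^j) − 35·(2·7^{j−1} − 2·5^{j−1}) = 2·(12·7 − 35)7^{j−1} − 2·(12·5 − 35)5^{j−1} = 98·7^{j−1} − 50·5^{j−1} = 2·7^{j+1} − 2·5^{j+1}.
Hence g_n = 2·7^n − 2·5^n for every n ≥ 1, by strong induction.

g_n = 2·7^n − 2·5^n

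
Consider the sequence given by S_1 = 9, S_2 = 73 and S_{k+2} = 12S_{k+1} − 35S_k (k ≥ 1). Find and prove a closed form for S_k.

Claim: S_k = -5^k + 2·7^k.

Base cases: S_1 = 9 and -5^1 + 2·7^1 = 9; S_2 = 73 and -5^2 + 2·7^2 = 73.
Assume S_i = -5^i + 2·7^i for all 1 ≤ i ≤ j, where j ≥ 2.
Then S_{j+1} = 12S_j − 35S_{j−1} = 12·(-5^j + 2·7^j) − 35·(-5^{j−1} + 2·7^{j−1}) = -(12·5 − 35)5^{j−1} + 2·(12·7 − 35)7^{j−1} = -25·5^{j−1} + 98·7^{j−1} = -5^{j+1} + 2·7^{j+1}.
Hence S_k = -5^k + 2·7^k for every k ≥ 1, by strong induction.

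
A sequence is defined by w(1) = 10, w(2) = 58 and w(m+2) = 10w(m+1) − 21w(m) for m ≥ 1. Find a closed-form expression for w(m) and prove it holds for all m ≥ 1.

Claim: w(m) = 3^m + 7^m.

Base cases: w(1) = 10 and 3^1 + 7^1 = 10; w(2) = 58 and 3^2 + 7^2 = 58.
Assume w(i) = 3^i + 7^i for all 1 ≤ i ≤ j, where j ≥ 2.
Then w(j+1) = 10w(j) − 21w(j−1) = 10·(3^j + 7^j) − 21·(3^{j−1} + 7^{j−1}) = (10·3 − 21)3^{j−1} + (10·7 − 21)7^{j−1} = 9·3^{j−1} + 49·7^{j−1} = 3^{j+1} + 7^{j+1}.
So the formula holds for j+1, and by strong induction w(m) = 3^m + 7^m for all m ≥ 1.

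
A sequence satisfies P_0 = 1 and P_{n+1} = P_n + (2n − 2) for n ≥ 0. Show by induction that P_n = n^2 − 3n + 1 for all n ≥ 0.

Base case: P_0 = 1, and 0^2 − 3·0 + 1 = 1.
Assume P_k = k^2 − 3k + 1.
Then P_{k+1} = P_k + (2k − 2) = (k^2 − 3k + 1) + (2k − 2) = k^2 − k − 1,
and (k+1)^2 − 3·(k+1) + 1 = k^2 − k − 1.
By induction, P_n = n^2 − 3n + 1 for all n ≥ 0.

P_n = n^2 − 3n + 1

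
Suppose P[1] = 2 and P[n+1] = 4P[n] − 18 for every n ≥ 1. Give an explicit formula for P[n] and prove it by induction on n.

Claim: P[n] = -4^n + 6.

Base case: P[1] = 2, and -4^1 + 6 = -4 + 6 = 2.
Assume P[r] = -4^r + 6 for some r ≥ 1.
Then P[r+1] = 4P[r] − 18 = 4·(-4^r + 6) − 18 = -4^{r+1} + 24 − 18 = -4^{r+1} + 6.
By induction, P[n] = -4^n + 6 for all n ≥ 1.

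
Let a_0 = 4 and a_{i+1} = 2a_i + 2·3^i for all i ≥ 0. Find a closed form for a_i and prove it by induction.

Claim: a_i = 2·2^i + 2·3^i.

Base case: a_0 = 4, and 2·2^0 + 2·3^0 = 2 + 2 = 4.
Assume a_j = 2·2^j + 2·3^j for some j ≥ 0.
Then a_{j+1} = 2a_j + 2·3^j = 2·(2·2^j + 2·3^j) + 2·3^j = 2·2^{j+1} + 4·3^j + 2·3^j = 2·2^{j+1} + 6·3^j = 2·2^{j+1} + 2·3^{j+1}.
So the formula holds for j+1, and by induction a_i = 2·2^i + 2·3^i for all i ≥ 0.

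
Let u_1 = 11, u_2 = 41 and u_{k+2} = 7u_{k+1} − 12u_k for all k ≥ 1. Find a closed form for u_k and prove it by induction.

Claim: u_k = 3^k + 2·4^k.

Base cases: u_1 = 11 and 3^1 + 2·4^1 = 11; u_2 = 41 and 3^2 + 2·4^2 = 41.
Assume u_j = 3^j + 2·4^j for all 1 ≤ j ≤ r, where r ≥ 2.
Then u_{r+1} = 7u_r − 12u_{r−1} = 7·(3^r + 2·4^r) − 12·(3^{r−1} + 2·4^{r−1}) = (7·3 − 12)3^{r−1} + 2·(7·4 − 12)4^{r−1} = 9·3^{r−1} + 32·4^{r−1} = 3^{r+1} + 2·4^{r+1}.
By strong induction, u_k = 3^k + 2·4^k for all k ≥ 1.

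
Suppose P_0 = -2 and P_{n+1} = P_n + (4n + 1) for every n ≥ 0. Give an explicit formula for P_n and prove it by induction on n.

Claim: P_n = 2n^2 − n − 2.

Base case: P_0 = -2, and 2·0^2 − 0 − 2 = -2.
Assume P_k = 2k^2 − k − 2.
Then P_{k+1} = P_k + (4k + 1) = (2k^2 − k − 2) + (4k + 1) = 2k^2 + 3k − 1,
and 2·(k+1)^2 − (k+1) − 2 = 2k^2 + 3k − 1.
This completes the inductive step, so P_n = 2n^2 − n − 2 for all n ≥ 0.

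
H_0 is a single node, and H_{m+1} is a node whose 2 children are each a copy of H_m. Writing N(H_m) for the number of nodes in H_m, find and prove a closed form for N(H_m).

Claim: N(H_m) = 2^{m+1} − 1.

Base case: N(H_0) = 1, and 2^{0+1} − 1 = 1.
Assume N(H_r) = 2^{r+1} − 1.
Then N(H_{r+1}) = 1 + 2N(H_r) = 1 + 2(2^{r+1} − 1) = 2^{r+2} − 2 + 1 = 2^{r+2} − 1.
Hence N(H_m) = 2^{m+1} − 1 for every m ≥ 0, by induction.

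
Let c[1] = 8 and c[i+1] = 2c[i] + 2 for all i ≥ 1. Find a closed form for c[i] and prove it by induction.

Claim: c[i] = 5·2^i − 2.

Base case: c[1] = 8, and 5·2^1 − 2 = 10 − 2 = 8.
Assume c[r] = 5·2^r − 2 for some r ≥ 1.
Then c[r+1] = 2c[r] + 2 = 2·(5·2^r − 2) + 2 = 10·2^r − 4 + 2 = 5·2^{r+1} − 2.
By induction, c[i] = 5·2^i − 2 for all i ≥ 1.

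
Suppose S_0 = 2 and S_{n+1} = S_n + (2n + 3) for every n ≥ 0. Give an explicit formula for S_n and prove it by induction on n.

Claim: S_n = n^2 + 2n + 2.

Base case: S_0 = 2, and 0^2 + 2·0 + 2 = 2.
Assume S_k = k^2 + 2k + 2.
Then S_{k+1} = S_k + (2k + 3) = (k^2 + 2k + 2) + (2k + 3) = k^2 + 4k + 5,
and (k+1)^2 + 2·(k+1) + 2 = k^2 + 4k + 5.
By induction, S_n = n^2 + 2n + 2 for all n ≥ 0.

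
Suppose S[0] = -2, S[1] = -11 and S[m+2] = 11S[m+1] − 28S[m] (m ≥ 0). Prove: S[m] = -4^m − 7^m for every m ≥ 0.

Base cases: S[0] = -2 and -4^0 − 7^0 = -2; S[1] = -11 and -4^1 − 7^1 = -11.
Assume S[i] = -4^i − 7^i for all 0 ≤ i ≤ j, where j ≥ 1.
Then S[j+1] = 11S[j] − 28S[j−1] = 11·(-4^j − 7^j) − 28·(-4^{j−1} − 7^{j−1}) = -(11·4 − 28)4^{j−1} − (11·7 − 28)7^{j−1} = -16·4^{j−1} − 49·7^{j−1} = -4^{j+1} − 7^{j+1}.
By strong induction, S[m] = -4^m − 7^m for all m ≥ 0.

S[m] = -4^m − 7^m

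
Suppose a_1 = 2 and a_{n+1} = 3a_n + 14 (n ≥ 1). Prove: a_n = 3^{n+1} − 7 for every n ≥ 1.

Base case: a_1 = 2, and 3^{1+1} − 7 = 9 − 7 = 2.
Assume a_m = 3^{m+1} − 7 for some m ≥ 1.
Then a_{m+1} = 3a_m + 14 = 3·(3^{m+1} − 7) + 14 = 3^{m+2} − 21 + 14 = 3^{m+2} − 7.
Hence a_n = 3^{n+1} − 7 for every n ≥ 1, by induction.

a_n = 3^{n+1} − 7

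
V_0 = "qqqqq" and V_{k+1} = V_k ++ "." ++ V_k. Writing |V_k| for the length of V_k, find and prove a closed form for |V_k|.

Claim: |V_k| = 6·2^k − 1.

Base case: |V_0| = 5, and 6·2^0 − 1 = 5.
Assume |V_m| = 6·2^m − 1.
Then |V_{m+1}| = |V_m| + 1 + |V_m| = 2|V_m| + 1 = 2(6·2^m − 1) + 1 = 6·2^{m+1} − 2 + 1 = 6·2^{m+1} − 1.
By induction, |V_k| = 6·2^k − 1 for all k ≥ 0.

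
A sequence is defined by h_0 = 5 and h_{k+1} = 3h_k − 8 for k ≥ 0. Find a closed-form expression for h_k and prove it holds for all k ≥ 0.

Claim: h_k = 3^k + 4.

Base case: h_0 = 5, and 3^0 + 4 = 1 + 4 = 5.
Assume h_r = 3^r + 4 for some r ≥ 0.
Then h_{r+1} = 3h_r − 8 = 3·(3^r + 4) − 8 = 3^{r+1} + 12 − 8 = 3^{r+1} + 4.
This completes the inductive step, so h_k = 3^k + 4 for all k ≥ 0.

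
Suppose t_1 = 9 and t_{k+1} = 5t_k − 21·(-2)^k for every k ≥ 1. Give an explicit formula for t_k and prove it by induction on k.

Claim: t_k = 3·5^k + 3·(-2)^k.

Base case: t_1 = 9, and 3·5^1 + 3·(-2)^1 = 15 − 6 = 9.
Assume t_m = 3·5^m + 3·(-2)^m for some m ≥ 1.
Then t_{m+1} = 5t_m − 21·(-2)^m = 5·(3·5^m + 3·(-2)^m) − 21·(-2)^m = 3·5^{m+1} + 15·(-2)^m − 21·(-2)^m = 3·5^{m+1} − 6·(-2)^m = 3·5^{m+1} + 3·(-2)^{m+1}.
This completes the inductive step, so t_k = 3·5^k + 3·(-2)^k for all k ≥ 1.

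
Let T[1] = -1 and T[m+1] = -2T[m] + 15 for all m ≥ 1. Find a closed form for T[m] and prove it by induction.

Claim: T[m] = 3·(-2)^m + 5.

Base case: T[1] = -1, and 3·(-2)^1 + 5 = -6 + 5 = -1.
Assume T[k] = 3·(-2)^k + 5 for some k ≥ 1.
Then T[k+1] = -2T[k] + 15 = -2·(3·(-2)^k + 5) + 15 = -6·(-2)^k − 10 + 15 = 3·(-2)^{k+1} + 5.
Hence T[m] = 3·(-2)^m + 5 for every m ≥ 1, by induction.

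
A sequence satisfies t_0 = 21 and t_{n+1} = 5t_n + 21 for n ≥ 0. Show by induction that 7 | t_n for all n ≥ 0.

Base case: t_0 = 21 = 7·3, so 7 | t_0.
Assume 7 | t_k, so t_k = 7s for some integer s.
Then t_{k+1} = 5t_k + 21 = 5·(7s) + 21 = 7(5s + 3), so 7 | t_{k+1}.
So the property holds for k+1, and by induction 7 | t_n for all n ≥ 0.

7 | t_n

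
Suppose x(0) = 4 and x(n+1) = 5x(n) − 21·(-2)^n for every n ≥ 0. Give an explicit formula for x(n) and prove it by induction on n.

Claim: x(n) = 5^n + 3·(-2)^n.

Base case: x(0) = 4, and 5^0 + 3·(-2)^0 = 1 + 3 = 4.
Assume x(j) = 5^j + 3·(-2)^j for some j ≥ 0.
Then x(j+1) = 5x(j) − 21·(-2)^j = 5·(5^j + 3·(-2)^j) − 21·(-2)^j = 5^{j+1} + 15·(-2)^j − 21·(-2)^j = 5^{j+1} − 6·(-2)^j = 5^{j+1} + 3·(-2)^{j+1}.
This completes the inductive step, so x(n) = 5^n + 3·(-2)^n for all n ≥ 0.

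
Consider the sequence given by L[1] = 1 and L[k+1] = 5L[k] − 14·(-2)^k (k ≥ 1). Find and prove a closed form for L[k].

Claim: L[k] = 5^k + 2·(-2)^k.

Base case: L[1] = 1, and 5^1 + 2·(-2)^1 = 5 − 4 = 1.
Assume L[m] = 5^m + 2·(-2)^m for some m ≥ 1.
Then L[m+1] = 5L[m] − 14·(-2)^m = 5·(5^m + 2·(-2)^m) − 14·(-2)^m = 5^{m+1} + 10·(-2)^m − 14·(-2)^m = 5^{m+1} − 4·(-2)^m = 5^{m+1} + 2·(-2)^{m+1}.
So the formula holds for m+1, and by induction L[k] = 5^k + 2·(-2)^k for all k ≥ 1.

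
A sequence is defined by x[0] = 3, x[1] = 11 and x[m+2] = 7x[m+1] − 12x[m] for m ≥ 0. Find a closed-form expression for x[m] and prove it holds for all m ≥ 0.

Claim: x[m] = 2·4^m + 3^m.

Base cases: x[0] = 3 and 2·4^0 + 3^0 = 3; x[1] = 11 and 2·4^1 + 3^1 = 11.
Assume x[j] = 2·4^j + 3^j for all 0 ≤ j ≤ k, where k ≥ 1.
Then x[k+1] = 7x[k] − 12x[k−1] = 7·(2·4^k + 3^k) − 12·(2·4^{k−1} + 3^{k−1}) = 2·(7·4 − 12)4^{k−1} + (7·3 − 12)3^{k−1} = 32·4^{k−1} + 9·3^{k−1} = 2·4^{k+1} + 3^{k+1}.
This completes the inductive step, so x[m] = 2·4^m + 3^m for all m ≥ 0.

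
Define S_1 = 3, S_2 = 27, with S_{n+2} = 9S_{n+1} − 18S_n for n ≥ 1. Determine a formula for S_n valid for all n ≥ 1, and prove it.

Claim: S_n = 6^n − 3^n.

Base cases: S_1 = 3 and 6^1 − 3^1 = 3; S_2 = 27 and 6^2 − 3^2 = 27.
Assume S_i = 6^i − 3^i for all 1 ≤ i ≤ j, where j ≥ 2.
Then S_{j+1} = 9S_j − 18S_{j−1} = 9·(6^j − 3^j) − 18·(6^{j−1} − 3^{j−1}) = (9·6 − 18)6^{j−1} − (9·3 − 18)3^{j−1} = 36·6^{j−1} − 9·3^{j−1} = 6^{j+1} − 3^{j+1}.
So the formula holds for j+1, and by strong induction S_n = 6^n − 3^n for all n ≥ 1.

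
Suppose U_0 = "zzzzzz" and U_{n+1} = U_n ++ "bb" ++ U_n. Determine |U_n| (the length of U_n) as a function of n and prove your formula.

Claim: |U_n| = 2^{n+3} − 2.

Base case: |U_0| = 6, and 2^{0+3} − 2 = 6.
Assume |U_m| = 2^{m+3} − 2.
Then |U_{m+1}| = |U_m| + 2 + |U_m| = 2|U_m| + 2 = 2(2^{m+3} − 2) + 2 = 2^{m+1+3} − 4 + 2 = 2^{m+1+3} − 2.
By induction, |U_n| = 2^{n+3} − 2 for all n ≥ 0.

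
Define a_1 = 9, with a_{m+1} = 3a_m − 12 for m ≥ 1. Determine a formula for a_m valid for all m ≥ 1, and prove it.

Claim: a_m = 3^m + 6.

Base case: a_1 = 9, and 3^1 + 6 = 3 + 6 = 9.
Assume a_r = 3^r + 6 for some r ≥ 1.
Then a_{r+1} = 3a_r − 12 = 3·(3^r + 6) − 12 = 3^{r+1} + 18 − 12 = 3^{r+1} + 6.
So the formula holds for r+1, and by induction a_m = 3^m + 6 for all m ≥ 1.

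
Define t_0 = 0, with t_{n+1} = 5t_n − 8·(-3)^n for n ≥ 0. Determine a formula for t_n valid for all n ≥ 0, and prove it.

Claim: t_n = -5^n + (-3)^n.

Base case: t_0 = 0, and -5^0 + (-3)^0 = -1 + 1 = 0.
Assume t_r = -5^r + (-3)^r for some r ≥ 0.
Then t_{r+1} = 5t_r − 8·(-3)^r = 5·(-5^r + (-3)^r) − 8·(-3)^r = -5^{r+1} + 5·(-3)^r − 8·(-3)^r = -5^{r+1} − 3·(-3)^r = -5^{r+1} + (-3)^{r+1}.
So the formula holds for r+1, and by induction t_n = -5^n + (-3)^n for all n ≥ 0.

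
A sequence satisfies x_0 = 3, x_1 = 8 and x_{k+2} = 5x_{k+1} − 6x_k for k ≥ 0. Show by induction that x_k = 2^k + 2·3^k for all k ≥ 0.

Base cases: x_0 = 3 and 2^0 + 2·3^0 = 3; x_1 = 8 and 2^1 + 2·3^1 = 8.
Assume x_i = 2^i + 2·3^i for all 0 ≤ i ≤ j, where j ≥ 1.
Then x_{j+1} = 5x_j − 6x_{j−1} = 5·(2^j + 2·3^j) − 6·(2^{j−1} + 2·3^{j−1}) = (5·2 − 6)2^{j−1} + 2·(5·3 − 6)3^{j−1} = 4·2^{j−1} + 18·3^{j−1} = 2^{j+1} + 2·3^{j+1}.
Hence x_k = 2^k + 2·3^k for every k ≥ 0, by strong induction.

x_k = 2^k + 2·3^k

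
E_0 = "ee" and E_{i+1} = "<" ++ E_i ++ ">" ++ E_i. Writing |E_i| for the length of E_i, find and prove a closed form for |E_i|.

Claim: |E_i| = 2^{i+2} − 2.

Base case: |E_0| = 2, and 2^{0+2} − 2 = 2.
Assume |E_k| = 2^{k+2} − 2.
Then |E_{k+1}| = 1 + |E_k| + 1 + |E_k| = 2|E_k| + 2 = 2(2^{k+2} − 2) + 2 = 2^{k+3} − 4 + 2 = 2^{k+3} − 2.
This completes the inductive step, so |E_i| = 2^{i+2} − 2 for all i ≥ 0.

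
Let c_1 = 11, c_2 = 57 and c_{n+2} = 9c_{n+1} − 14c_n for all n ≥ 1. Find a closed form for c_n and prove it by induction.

Claim: c_n = 7^n + 2·2^n.

Base cases: c_1 = 11 and 7^1 + 2·2^1 = 11; c_2 = 57 and 7^2 + 2·2^2 = 57.
Assume c_j = 7^j + 2·2^j for all 1 ≤ j ≤ k, where k ≥ 2.
Then c_{k+1} = 9c_k − 14c_{k−1} = 9·(7^k + 2·2^k) − 14·(7^{k−1} + 2·2^{k−1}) = (9·7 − 14)7^{k−1} + 2·(9·2 − 14)2^{k−1} = 49·7^{k−1} + 8·2^{k−1} = 7^{k+1} + 2·2^{k+1}.
Hence c_n = 7^n + 2·2^n for every n ≥ 1, by strong induction.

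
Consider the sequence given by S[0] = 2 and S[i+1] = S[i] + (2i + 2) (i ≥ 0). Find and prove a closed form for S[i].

Claim: S[i] = i^2 + i + 2.

Base case: S[0] = 2, and 0^2 + 0 + 2 = 2.
Assume S[k] = k^2 + k + 2.
Then S[k+1] = S[k] + (2k + 2) = (k^2 + k + 2) + (2k + 2) = k^2 + 3k + 4,
and (k+1)^2 + (k+1) + 2 = k^2 + 3k + 4.
Hence S[i] = i^2 + i + 2 for every i ≥ 0, by induction.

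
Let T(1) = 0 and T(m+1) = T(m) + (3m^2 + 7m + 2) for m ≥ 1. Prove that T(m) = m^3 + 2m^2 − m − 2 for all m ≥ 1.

Base case: T(1) = 0, and 1^3 + 2·1^2 − 1 − 2 = 0.
Assume T(k) = k^3 + 2k^2 − k − 2.
Then T(k+1) = T(k) + (3k^2 + 7k + 2) = (k^3 + 2k^2 − k − 2) + (3k^2 + 7k + 2) = k^3 + 5k^2 + 6k,
and (k+1)^3 + 2·(k+1)^2 − (k+1) − 2 = k^3 + 5k^2 + 6k.
Hence T(m) = m^3 + 2m^2 − m − 2 for every m ≥ 1, by induction.

T(m) = m^3 + 2m^2 − m − 2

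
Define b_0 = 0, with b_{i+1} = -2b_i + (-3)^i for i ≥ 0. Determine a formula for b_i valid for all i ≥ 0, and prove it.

Claim: b_i = (-2)^i − (-3)^i.

Base case: b_0 = 0, and (-2)^0 − (-3)^0 = 1 − 1 = 0.
Assume b_k = (-2)^k − (-3)^k for some k ≥ 0.
Then b_{k+1} = -2b_k + (-3)^k = -2·((-2)^k − (-3)^k) + (-3)^k = (-2)^{k+1} + 2·(-3)^k + (-3)^k = (-2)^{k+1} + 3·(-3)^k = (-2)^{k+1} − (-3)^{k+1}.
Hence b_i = (-2)^i − (-3)^i for every i ≥ 0, by induction.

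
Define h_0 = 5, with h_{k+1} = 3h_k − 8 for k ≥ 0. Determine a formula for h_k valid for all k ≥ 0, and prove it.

Claim: h_k = 3^k + 4.

Base case: h_0 = 5, and 3^0 + 4 = 1 + 4 = 5.
Assume h_m = 3^m + 4 for some m ≥ 0.
Then h_{m+1} = 3h_m − 8 = 3·(3^m + 4) − 8 = 3^{m+1} + 12 − 8 = 3^{m+1} + 4.
This completes the inductive step, so h_k = 3^k + 4 for all k ≥ 0.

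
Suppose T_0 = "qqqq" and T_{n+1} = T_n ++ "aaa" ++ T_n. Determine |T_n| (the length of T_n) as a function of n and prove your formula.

Claim: |T_n| = 7·2^n − 3.

Base case: |T_0| = 4, and 7·2^0 − 3 = 4.
Assume |T_j| = 7·2^j − 3.
Then |T_{j+1}| = |T_j| + 3 + |T_j| = 2|T_j| + 3 = 2(7·2^j − 3) + 3 = 7·2^{j+1} − 6 + 3 = 7·2^{j+1} − 3.
Hence |T_n| = 7·2^n − 3 for every n ≥ 0, by induction.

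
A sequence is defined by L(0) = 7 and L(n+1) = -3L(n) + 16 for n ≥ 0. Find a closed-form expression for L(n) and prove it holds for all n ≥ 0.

Claim: L(n) = 3·(-3)^n + 4.

Base case: L(0) = 7, and 3·(-3)^0 + 4 = 3 + 4 = 7.
Assume L(k) = 3·(-3)^k + 4 for some k ≥ 0.
Then L(k+1) = -3L(k) + 16 = -3·(3·(-3)^k + 4) + 16 = -9·(-3)^k − 12 + 16 = 3·(-3)^{k+1} + 4.
This completes the inductive step, so L(n) = 3·(-3)^n + 4 for all n ≥ 0.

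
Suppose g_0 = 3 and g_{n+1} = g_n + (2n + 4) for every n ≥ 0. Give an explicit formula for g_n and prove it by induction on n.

Claim: g_n = n^2 + 3n + 3.

Base case: g_0 = 3, and 0^2 + 3·0 + 3 = 3.
Assume g_k = k^2 + 3k + 3.
Then g_{k+1} = g_k + (2k + 4) = (k^2 + 3k + 3) + (2k + 4) = k^2 + 5k + 7,
and (k+1)^2 + 3·(k+1) + 3 = k^2 + 5k + 7.
Hence g_n = n^2 + 3n + 3 for every n ≥ 0, by induction.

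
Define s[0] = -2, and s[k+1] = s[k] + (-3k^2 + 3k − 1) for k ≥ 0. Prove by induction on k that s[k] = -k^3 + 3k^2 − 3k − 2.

Base case: s[0] = -2, and -0^3 + 3·0^2 − 3·0 − 2 = -2.
Assume s[m] = -m^3 + 3m^2 − 3m − 2.
Then s[m+1] = s[m] + (-3m^2 + 3m − 1) = (-m^3 + 3m^2 − 3m − 2) + (-3m^2 + 3m − 1) = -m^3 − 3,
and -(m+1)^3 + 3·(m+1)^2 − 3·(m+1) − 2 = -m^3 − 3.
By induction, s[k] = -k^3 + 3k^2 − 3k − 2 for all k ≥ 0.

s[k] = -k^3 + 3k^2 − 3k − 2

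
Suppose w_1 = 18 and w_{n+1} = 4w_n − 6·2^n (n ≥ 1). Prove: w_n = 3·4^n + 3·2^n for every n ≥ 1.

Base case: w_1 = 18, and 3·4^1 + 3·2^1 = 12 + 6 = 18.
Assume w_r = 3·4^r + 3·2^r for some r ≥ 1.
Then w_{r+1} = 4w_r − 6·2^r = 4·(3·4^r + 3·2^r) − 6·2^r = 3·4^{r+1} + 12·2^r − 6·2^r = 3·4^{r+1} + 6·2^r = 3·4^{r+1} + 3·2^{r+1}.
By induction, w_n = 3·4^n + 3·2^n for all n ≥ 1.

w_n = 3·4^n + 3·2^n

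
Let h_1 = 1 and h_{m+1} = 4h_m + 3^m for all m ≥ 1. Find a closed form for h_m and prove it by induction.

Claim: h_m = 4^m − 3^m.

Base case: h_1 = 1, and 4^1 − 3^1 = 4 − 3 = 1.
Assume h_r = 4^r − 3^r for some r ≥ 1.
Then h_{r+1} = 4h_r + 3^r = 4·(4^r − 3^r) + 3^r = 4^{r+1} − 4·3^r + 3^r = 4^{r+1} − 3·3^r = 4^{r+1} − 3^{r+1}.
This completes the inductive step, so h_m = 4^m − 3^m for all m ≥ 1.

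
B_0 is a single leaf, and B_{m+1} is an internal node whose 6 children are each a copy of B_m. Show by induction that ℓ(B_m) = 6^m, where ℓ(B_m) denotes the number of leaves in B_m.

Base case: ℓ(B_0) = 1, and 6^0 = 1.
Assume ℓ(B_k) = 6^k.
Then ℓ(B_{k+1}) = 6·ℓ(B_k) = 6·6^k = 6^{k+1}.
Hence ℓ(B_m) = 6^m for every m ≥ 0, by induction.

ℓ(B_m) = 6^m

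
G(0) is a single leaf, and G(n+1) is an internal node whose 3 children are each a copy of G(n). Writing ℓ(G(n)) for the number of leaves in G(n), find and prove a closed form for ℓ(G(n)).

Claim: ℓ(G(n)) = 3^n.

Base case: ℓ(G(0)) = 1, and 3^0 = 1.
Assume ℓ(G(r)) = 3^r.
Then ℓ(G(r+1)) = 3·ℓ(G(r)) = 3·3^r = 3^{r+1}.
By induction, ℓ(G(n)) = 3^n for all n ≥ 0.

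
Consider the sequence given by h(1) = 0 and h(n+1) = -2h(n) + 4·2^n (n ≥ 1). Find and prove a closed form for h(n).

Claim: h(n) = (-2)^n + 2^n.

Base case: h(1) = 0, and (-2)^1 + 2^1 = -2 + 2 = 0.
Assume h(k) = (-2)^k + 2^k for some k ≥ 1.
Then h(k+1) = -2h(k) + 4·2^k = -2·((-2)^k + 2^k) + 4·2^k = (-2)^{k+1} − 2·2^k + 4·2^k = (-2)^{k+1} + 2·2^k = (-2)^{k+1} + 2^{k+1}.
So the formula holds for k+1, and by induction h(n) = (-2)^n + 2^n for all n ≥ 1.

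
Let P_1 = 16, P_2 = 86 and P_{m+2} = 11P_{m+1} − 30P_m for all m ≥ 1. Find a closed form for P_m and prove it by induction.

Claim: P_m = 2·5^m + 6^m.

Base cases: P_1 = 16 and 2·5^1 + 6^1 = 16; P_2 = 86 and 2·5^2 + 6^2 = 86.
Assume P_i = 2·5^i + 6^i for all 1 ≤ i ≤ j, where j ≥ 2.
Then P_{j+1} = 11P_j − 30P_{j−1} = 11·(2·5^j + 6^j) − 30·(2·5^{j−1} + 6^{j−1}) = 2·(11·5 − 30)5^{j−1} + (11·6 − 30)6^{j−1} = 50·5^{j−1} + 36·6^{j−1} = 2·5^{j+1} + 6^{j+1}.
By strong induction, P_m = 2·5^m + 6^m for all m ≥ 1.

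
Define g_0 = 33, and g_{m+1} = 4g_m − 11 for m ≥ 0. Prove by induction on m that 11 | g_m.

Base case: g_0 = 33 = 11·3, so 11 | g_0.
Assume 11 | g_k, so g_k = 11t for some integer t.
Then g_{k+1} = 4g_k − 11 = 4·(11t) − 11 = 11(4t − 1), so 11 | g_{k+1}.
By induction, 11 | g_m for all m ≥ 0.

11 | g_m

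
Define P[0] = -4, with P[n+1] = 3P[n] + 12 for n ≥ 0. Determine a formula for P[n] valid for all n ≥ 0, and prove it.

Claim: P[n] = 2·3^n − 6.

Base case: P[0] = -4, and 2·3^0 − 6 = 2 − 6 = -4.
Assume P[m] = 2·3^m − 6 for some m ≥ 0.
Then P[m+1] = 3P[m] + 12 = 3·(2·3^m − 6) + 12 = 6·3^m − 18 + 12 = 2·3^{m+1} − 6.
By induction, P[n] = 2·3^n − 6 for all n ≥ 0.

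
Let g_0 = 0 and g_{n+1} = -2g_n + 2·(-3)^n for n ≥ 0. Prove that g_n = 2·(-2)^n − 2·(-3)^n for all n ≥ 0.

Base case: g_0 = 0, and 2·(-2)^0 − 2·(-3)^0 = 2 − 2 = 0.
Assume g_j = 2·(-2)^j − 2·(-3)^j for some j ≥ 0.
Then g_{j+1} = -2g_j + 2·(-3)^j = -2·(2·(-2)^j − 2·(-3)^j) + 2·(-3)^j = 2·(-2)^{j+1} + 4·(-3)^j + 2·(-3)^j = 2·(-2)^{j+1} + 6·(-3)^j = 2·(-2)^{j+1} − 2·(-3)^{j+1}.
Hence g_n = 2·(-2)^n − 2·(-3)^n for every n ≥ 0, by induction.

g_n = 2·(-2)^n − 2·(-3)^n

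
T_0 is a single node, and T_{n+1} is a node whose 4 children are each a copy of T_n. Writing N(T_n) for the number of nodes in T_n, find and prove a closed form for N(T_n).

Claim: N(T_n) = (4^{n+1} − 1)/3.

Base case: N(T_0) = 1, and (4^{0+1} − 1)/3 = 1.
Assume N(T_k) = (4^{k+1} − 1)/3.
Then N(T_{k+1}) = 1 + 4N(T_k) = 1 + 4·(4^{k+1} − 1)/3 = 1 + (4^{k+2} − 4)/3 = (3 + 4^{k+2} − 4)/3 = (4^{k+2} − 1)/3.
By induction, N(T_n) = (4^{n+1} − 1)/3 for all n ≥ 0.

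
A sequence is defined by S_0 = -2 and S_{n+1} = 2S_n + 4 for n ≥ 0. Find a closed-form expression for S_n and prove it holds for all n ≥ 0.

Claim: S_n = 2^{n+1} − 4.

Base case: S_0 = -2, and 2^{0+1} − 4 = 2 − 4 = -2.
Assume S_k = 2^{k+1} − 4 for some k ≥ 0.
Then S_{k+1} = 2S_k + 4 = 2·(2^{k+1} − 4) + 4 = 2^{k+2} − 8 + 4 = 2^{k+2} − 4.
Hence S_n = 2^{n+1} − 4 for every n ≥ 0, by induction.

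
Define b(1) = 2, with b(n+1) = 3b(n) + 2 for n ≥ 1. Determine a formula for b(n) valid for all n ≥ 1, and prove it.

Claim: b(n) = 3^n − 1.

Base case: b(1) = 2, and 3^1 − 1 = 3 − 1 = 2.
Assume b(m) = 3^m − 1 for some m ≥ 1.
Then b(m+1) = 3b(m) + 2 = 3·(3^m − 1) + 2 = 3^{m+1} − 3 + 2 = 3^{m+1} − 1.
This completes the inductive step, so b(n) = 3^n − 1 for all n ≥ 1.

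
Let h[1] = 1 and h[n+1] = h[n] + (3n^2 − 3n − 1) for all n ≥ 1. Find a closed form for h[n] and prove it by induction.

Claim: h[n] = n^3 − 3n^2 + n + 2.

Base case: h[1] = 1, and 1^3 − 3·1^2 + 1 + 2 = 1.
Assume h[k] = k^3 − 3k^2 + k + 2.
Then h[k+1] = h[k] + (3k^2 − 3k − 1) = (k^3 − 3k^2 + k + 2) + (3k^2 − 3k − 1) = k^3 − 2k + 1,
and (k+1)^3 − 3·(k+1)^2 + (k+1) + 2 = k^3 − 2k + 1.
This completes the inductive step, so h[n] = n^3 − 3n^2 + n + 2 for all n ≥ 1.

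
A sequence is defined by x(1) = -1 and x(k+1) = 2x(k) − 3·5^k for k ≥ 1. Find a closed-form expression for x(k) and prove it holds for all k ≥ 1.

Claim: x(k) = 2·2^k − 5^k.

Base case: x(1) = -1, and 2·2^1 − 5^1 = 4 − 5 = -1.
Assume x(m) = 2·2^m − 5^m for some m ≥ 1.
Then x(m+1) = 2x(m) − 3·5^m = 2·(2·2^m − 5^m) − 3·5^m = 2·2^{m+1} − 2·5^m − 3·5^m = 2·2^{m+1} − 5·5^m = 2·2^{m+1} − 5^{m+1}.
So the formula holds for m+1, and by induction x(k) = 2·2^k − 5^k for all k ≥ 1.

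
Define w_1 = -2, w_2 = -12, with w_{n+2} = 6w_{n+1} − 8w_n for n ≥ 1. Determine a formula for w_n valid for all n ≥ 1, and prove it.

Claim: w_n = -4^n + 2^n.

Base cases: w_1 = -2 and -4^1 + 2^1 = -2; w_2 = -12 and -4^2 + 2^2 = -12.
Assume w_j = -4^j + 2^j for all 1 ≤ j ≤ r, where r ≥ 2.
Then w_{r+1} = 6w_r − 8w_{r−1} = 6·(-4^r + 2^r) − 8·(-4^{r−1} + 2^{r−1}) = -(6·4 − 8)4^{r−1} + (6·2 − 8)2^{r−1} = -16·4^{r−1} + 4·2^{r−1} = -4^{r+1} + 2^{r+1}.
Hence w_n = -4^n + 2^n for every n ≥ 1, by strong induction.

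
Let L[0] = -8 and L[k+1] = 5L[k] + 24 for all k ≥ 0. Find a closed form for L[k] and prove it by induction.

Claim: L[k] = -2·5^k − 6.

Base case: L[0] = -8, and -2·5^0 − 6 = -2 − 6 = -8.
Assume L[j] = -2·5^j − 6 for some j ≥ 0.
Then L[j+1] = 5L[j] + 24 = 5·(-2·5^j − 6) + 24 = -10·5^j − 30 + 24 = -2·5^{j+1} − 6.
By induction, L[k] = -2·5^k − 6 for all k ≥ 0.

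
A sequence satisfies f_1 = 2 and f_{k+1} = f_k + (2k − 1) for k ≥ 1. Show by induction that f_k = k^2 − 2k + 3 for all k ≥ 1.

Base case: f_1 = 2, and 1^2 − 2·1 + 3 = 2.
Assume f_r = r^2 − 2r + 3.
Then f_{r+1} = f_r + (2r − 1) = (r^2 − 2r + 3) + (2r − 1) = r^2 + 2,
and (r+1)^2 − 2·(r+1) + 3 = r^2 + 2.
This completes the inductive step, so f_k = k^2 − 2k + 3 for all k ≥ 1.

f_k = k^2 − 2k + 3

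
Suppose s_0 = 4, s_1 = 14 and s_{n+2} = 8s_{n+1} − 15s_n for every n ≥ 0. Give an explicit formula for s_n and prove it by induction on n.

Claim: s_n = 3·3^n + 5^n.

Base cases: s_0 = 4 and 3·3^0 + 5^0 = 4; s_1 = 14 and 3·3^1 + 5^1 = 14.
Assume s_i = 3·3^i + 5^i for all 0 ≤ i ≤ j, where j ≥ 1.
Then s_{j+1} = 8s_j − 15s_{j−1} = 8·(3·3^j + 5^j) − 15·(3·3^{j−1} + 5^{j−1}) = 3·(8·3 − 15)3^{j−1} + (8·5 − 15)5^{j−1} = 27·3^{j−1} + 25·5^{j−1} = 3·3^{j+1} + 5^{j+1}.
This completes the inductive step, so s_n = 3·3^n + 5^n for all n ≥ 0.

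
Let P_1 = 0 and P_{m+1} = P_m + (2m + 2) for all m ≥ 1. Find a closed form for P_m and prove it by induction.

Claim: P_m = m^2 + m − 2.

Base case: P_1 = 0, and 1^2 + 1 − 2 = 0.
Assume P_k = k^2 + k − 2.
Then P_{k+1} = P_k + (2k + 2) = (k^2 + k − 2) + (2k + 2) = k^2 + 3k,
and (k+1)^2 + (k+1) − 2 = k^2 + 3k.
By induction, P_m = m^2 + m − 2 for all m ≥ 1.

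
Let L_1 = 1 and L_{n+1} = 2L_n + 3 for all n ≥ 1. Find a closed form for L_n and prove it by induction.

Claim: L_n = 2^{n+1} − 3.

Base case: L_1 = 1, and 2^{1+1} − 3 = 4 − 3 = 1.
Assume L_m = 2^{m+1} − 3 for some m ≥ 1.
Then L_{m+1} = 2L_m + 3 = 2·(2^{m+1} − 3) + 3 = 2^{m+2} − 6 + 3 = 2^{m+2} − 3.
So the formula holds for m+1, and by induction L_n = 2^{n+1} − 3 for all n ≥ 1.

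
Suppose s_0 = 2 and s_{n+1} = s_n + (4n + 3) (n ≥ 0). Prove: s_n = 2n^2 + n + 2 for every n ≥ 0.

Base case: s_0 = 2, and 2·0^2 + 0 + 2 = 2.
Assume s_j = 2j^2 + j + 2.
Then s_{j+1} = s_j + (4j + 3) = (2j^2 + j + 2) + (4j + 3) = 2j^2 + 5j + 5,
and 2·(j+1)^2 + (j+1) + 2 = 2j^2 + 5j + 5.
Hence s_n = 2n^2 + n + 2 for every n ≥ 0, by induction.

s_n = 2n^2 + n + 2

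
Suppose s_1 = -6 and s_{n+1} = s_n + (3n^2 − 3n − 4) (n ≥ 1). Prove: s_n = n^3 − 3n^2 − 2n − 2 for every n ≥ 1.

Base case: s_1 = -6, and 1^3 − 3·1^2 − 2·1 − 2 = -6.
Assume s_j = j^3 − 3j^2 − 2j − 2.
Then s_{j+1} = s_j + (3j^2 − 3j − 4) = (j^3 − 3j^2 − 2j − 2) + (3j^2 − 3j − 4) = j^3 − 5j − 6,
and (j+1)^3 − 3·(j+1)^2 − 2·(j+1) − 2 = j^3 − 5j − 6.
This completes the inductive step, so s_n = n^3 − 3n^2 − 2n − 2 for all n ≥ 1.

s_n = n^3 − 3n^2 − 2n − 2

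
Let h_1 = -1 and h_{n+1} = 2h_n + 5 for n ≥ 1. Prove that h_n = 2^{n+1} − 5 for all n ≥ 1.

Base case: h_1 = -1, and 2^{1+1} − 5 = 4 − 5 = -1.
Assume h_j = 2^{j+1} − 5 for some j ≥ 1.
Then h_{j+1} = 2h_j + 5 = 2·(2^{j+1} − 5) + 5 = 2^{j+2} − 10 + 5 = 2^{j+2} − 5.
This completes the inductive step, so h_n = 2^{n+1} − 5 for all n ≥ 1.

h_n = 2^{n+1} − 5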